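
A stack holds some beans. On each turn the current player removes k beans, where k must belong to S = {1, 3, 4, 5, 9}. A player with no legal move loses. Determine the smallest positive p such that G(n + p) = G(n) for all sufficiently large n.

G(0) = 0
G(1) = mex{0} = 1
G(2) = mex{1} = 0
G(3) = mex{0,0} = 1
G(4) = mex{1,1,0} = 2
G(5) = mex{2,0,1,0} = 3
G(6) = mex{3,1,0,1} = 2
G(7) = mex{2,2,1,0} = 3
G(8) = mex{3,3,2,1} = 0
G(9) = mex{0,2,3,2,0} = 1
G(10) = mex{1,3,2,3,1} = 0
G(11) = mex{0,0,3,2,0} = 1
G(12) = mex{1,1,0,3,1} = 2
G(13) = mex{2,0,1,0,2} = 3
G(14) = mex{3,1,0,1,3} = 2
G(15) = mex{2,2,1,0,2} = 3
G(16) = mex{3,3,2,1,3} = 0
G(17) = mex{0,2,3,2,0} = 1
G(18) = mex{1,3,2,3,1} = 0
G(n+8) = G(n) holds for n = 0,…,8 (a full window of length max(S) = 9), so the sequence is purely periodic with period 8.

8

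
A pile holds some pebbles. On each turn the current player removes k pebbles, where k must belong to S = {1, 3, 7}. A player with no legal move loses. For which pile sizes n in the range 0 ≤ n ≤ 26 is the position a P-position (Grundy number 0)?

G(0) = 0
G(1) = mex{0} = 1
G(2) = mex{1} = 0
G(3) = mex{0,0} = 1
G(4) = mex{1,1} = 0
G(5) = mex{0,0} = 1
G(6) = mex{1,1} = 0
G(7) = mex{0,0,0} = 1
G(8) = mex{1,1,1} = 0
G(9) = mex{0,0,0} = 1
G(10) = mex{1,1,1} = 0
G(11) = mex{0,0,0} = 1
G(12) = mex{1,1,1} = 0
G(13) = mex{0,0,0} = 1
G(14) = mex{1,1,1} = 0
G(15) = mex{0,0,0} = 1
G(16) = mex{1,1,1} = 0
G(17) = mex{0,0,0} = 1
G(18) = mex{1,1,1} = 0
G(19) = mex{0,0,0} = 1
G(20) = mex{1,1,1} = 0
G(21) = mex{0,0,0} = 1
G(22) = mex{1,1,1} = 0
G(23) = mex{0,0,0} = 1
G(24) = mex{1,1,1} = 0
G(25) = mex{0,0,0} = 1
G(26) = mex{1,1,1} = 0
P-positions are exactly the n with G(n) = 0.

0, 2, 4, 6, 8, 10, 12, 14, 16, 18, 20, 22, 24, 26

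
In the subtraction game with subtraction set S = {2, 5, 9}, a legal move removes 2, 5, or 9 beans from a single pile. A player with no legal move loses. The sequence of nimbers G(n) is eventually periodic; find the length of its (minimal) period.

7

n :  0  1  2  3  4  5  6  7  8  9 10 11 12 13 14 15 16 17
G :  0  0  1  1  0  2  1  0  0  1  1  0  2  1  0  0  1  1
G(n+7) = G(n) holds for n = 0,…,8 (a full window of length max(S) = 9), so the sequence is purely periodic with period 7.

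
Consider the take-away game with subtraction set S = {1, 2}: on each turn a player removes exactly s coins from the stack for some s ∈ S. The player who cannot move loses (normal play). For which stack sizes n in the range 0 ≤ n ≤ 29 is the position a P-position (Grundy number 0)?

0, 3, 6, 9, 12, 15, 18, 21, 24, 27

n :  0  1  2  3  4  5  6  7  8  9 10 11 12 13 14 15 16 17 18 19 20 21 22 23 24 25 26 27 28 29
G :  0  1  2  0  1  2  0  1  2  0  1  2  0  1  2  0  1  2  0  1  2  0  1  2  0  1  2  0  1  2
P-positions are exactly the n with G(n) = 0.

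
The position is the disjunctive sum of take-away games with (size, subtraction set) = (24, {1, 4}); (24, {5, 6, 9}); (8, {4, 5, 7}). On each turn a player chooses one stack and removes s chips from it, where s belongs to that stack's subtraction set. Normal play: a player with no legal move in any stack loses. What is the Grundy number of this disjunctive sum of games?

Stack A, S = {1, 4}:
n :  0  1  2  3  4  5  6  7  8  9 10 11 12 13 14 15 16 17 18 19 20 21 22 23 24
G :  0  1  0  1  2  0  1  0  1  2  0  1  0  1  2  0  1  0  1  2  0  1  0  1  2
G_A(24) = 2.
Stack B, S = {5, 6, 9}:
n :  0  1  2  3  4  5  6  7  8  9 10 11 12 13 14 15 16 17 18 19 20 21 22 23 24
G :  0  0  0  0  0  1  1  1  1  1  2  2  2  2  0  0  0  0  0  1  1  1  1  1  2
G_B(24) = 2.
Stack C, S = {4, 5, 7}:
G(0) = 0
G(1) = mex{} = 0
G(2) = mex{} = 0
G(3) = mex{} = 0
G(4) = mex{0} = 1
G(5) = mex{0,0} = 1
G(6) = mex{0,0} = 1
G(7) = mex{0,0,0} = 1
G(8) = mex{1,0,0} = 2
G_C(8) = 2.
Combined Grundy value = 2 ⊕ 2 ⊕ 2 = 2.

2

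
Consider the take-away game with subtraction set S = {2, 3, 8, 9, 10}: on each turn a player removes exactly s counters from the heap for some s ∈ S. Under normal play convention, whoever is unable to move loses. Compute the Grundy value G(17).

0

G(0) = 0
G(1) = mex{} = 0
G(2) = mex{0} = 1
G(3) = mex{0,0} = 1
G(4) = mex{1,0} = 2
G(5) = mex{1,1} = 0
G(6) = mex{2,1} = 0
G(7) = mex{0,2} = 1
G(8) = mex{0,0,0} = 1
G(9) = mex{1,0,0,0} = 2
G(10) = mex{1,1,1,0,0} = 2
G(11) = mex{2,1,1,1,0} = 3
G(12) = mex{2,2,2,1,1} = 0
G(13) = mex{3,2,0,2,1} = 4
G(14) = mex{0,3,0,0,2} = 1
G(15) = mex{4,0,1,0,0} = 2
G(16) = mex{1,4,1,1,0} = 2
G(17) = mex{2,1,2,1,1} = 0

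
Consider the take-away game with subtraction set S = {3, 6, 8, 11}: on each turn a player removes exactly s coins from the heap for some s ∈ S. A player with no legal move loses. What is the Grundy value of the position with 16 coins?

0

n :  0  1  2  3  4  5  6  7  8  9 10 11 12 13 14 15 16
G :  0  0  0  1  1  1  2  2  2  3  3  3  4  4  0  0  0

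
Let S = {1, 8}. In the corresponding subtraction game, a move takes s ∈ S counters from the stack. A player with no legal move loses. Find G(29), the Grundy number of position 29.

n :  0  1  2  3  4  5  6  7  8  9 10 11 12 13 14 15 16 17 18 19 20 21 22 23 24 25 26 27 28 29
G :  0  1  0  1  0  1  0  1  2  0  1  0  1  0  1  0  1  2  0  1  0  1  0  1  0  1  2  0  1  0

0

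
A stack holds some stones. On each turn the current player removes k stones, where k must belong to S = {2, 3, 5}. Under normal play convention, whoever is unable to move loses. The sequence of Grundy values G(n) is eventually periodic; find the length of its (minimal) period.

n :  0  1  2  3  4  5  6  7  8  9 10 11 12 13 14 15
G :  0  0  1  1  2  2  3  0  0  1  1  2  2  3  0  0
G(n+7) = G(n) holds for n = 0,…,4 (a full window of length max(S) = 5), so the sequence is purely periodic with period 7.

7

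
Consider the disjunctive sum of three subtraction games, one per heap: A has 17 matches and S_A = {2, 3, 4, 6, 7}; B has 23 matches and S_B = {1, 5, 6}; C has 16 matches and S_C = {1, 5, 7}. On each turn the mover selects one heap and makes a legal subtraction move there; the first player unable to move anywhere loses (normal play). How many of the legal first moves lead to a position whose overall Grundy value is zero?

Heap A, S = {2, 3, 4, 6, 7}:
n :  0  1  2  3  4  5  6  7  8  9 10 11 12 13 14 15 16 17
G :  0  0  1  1  2  2  3  3  4  0  0  1  1  2  2  3  3  4
G_A(17) = 4.
Heap B, S = {1, 5, 6}:
G(0) = 0
G(1) = mex{0} = 1
G(2) = mex{1} = 0
G(3) = mex{0} = 1
G(4) = mex{1} = 0
G(5) = mex{0,0} = 1
G(6) = mex{1,1,0} = 2
G(7) = mex{2,0,1} = 3
G(8) = mex{3,1,0} = 2
G(9) = mex{2,0,1} = 3
G(10) = mex{3,1,0} = 2
G(11) = mex{2,2,1} = 0
G(12) = mex{0,3,2} = 1
G(13) = mex{1,2,3} = 0
G(14) = mex{0,3,2} = 1
G(15) = mex{1,2,3} = 0
G(16) = mex{0,0,2} = 1
G(17) = mex{1,1,0} = 2
G(18) = mex{2,0,1} = 3
G(19) = mex{3,1,0} = 2
G(20) = mex{2,0,1} = 3
G(21) = mex{3,1,0} = 2
G(22) = mex{2,2,1} = 0
G(23) = mex{0,3,2} = 1
G_B(23) = 1.
Heap C, S = {1, 5, 7}:
G(0) = 0
G(1) = mex{0} = 1
G(2) = mex{1} = 0
G(3) = mex{0} = 1
G(4) = mex{1} = 0
G(5) = mex{0,0} = 1
G(6) = mex{1,1} = 0
G(7) = mex{0,0,0} = 1
G(8) = mex{1,1,1} = 0
G(9) = mex{0,0,0} = 1
G(10) = mex{1,1,1} = 0
G(11) = mex{0,0,0} = 1
G(12) = mex{1,1,1} = 0
G(13) = mex{0,0,0} = 1
G(14) = mex{1,1,1} = 0
G(15) = mex{0,0,0} = 1
G(16) = mex{1,1,1} = 0
G_C(16) = 0.
Combined Grundy value = 4 ⊕ 1 ⊕ 0 = 5.
A winning move leaves total XOR = 0, i.e. changes one component's Grundy value g to g ⊕ X where X is the current total.
Heap A: need g' = 4⊕5 = 1. Options: 17−2→G=3, 17−3→G=2, 17−4→G=2, 17−6→G=1, 17−7→G=0. Hits: 1.
Heap B: need g' = 1⊕5 = 4. Options: 23−1→G=0, 23−5→G=3, 23−6→G=2. Hits: 0.
Heap C: need g' = 0⊕5 = 5. Options: 16−1→G=1, 16−5→G=1, 16−7→G=1. Hits: 0.

1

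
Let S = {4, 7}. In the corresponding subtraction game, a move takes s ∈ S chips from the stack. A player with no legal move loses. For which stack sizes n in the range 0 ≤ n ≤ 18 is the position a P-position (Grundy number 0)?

0, 1, 2, 3, 11, 12, 13, 14

G(0) = 0
G(1) = mex{} = 0
G(2) = mex{} = 0
G(3) = mex{} = 0
G(4) = mex{0} = 1
G(5) = mex{0} = 1
G(6) = mex{0} = 1
G(7) = mex{0,0} = 1
G(8) = mex{1,0} = 2
G(9) = mex{1,0} = 2
G(10) = mex{1,0} = 2
G(11) = mex{1,1} = 0
G(12) = mex{2,1} = 0
G(13) = mex{2,1} = 0
G(14) = mex{2,1} = 0
G(15) = mex{0,2} = 1
G(16) = mex{0,2} = 1
G(17) = mex{0,2} = 1
G(18) = mex{0,0} = 1
P-positions are exactly the n with G(n) = 0.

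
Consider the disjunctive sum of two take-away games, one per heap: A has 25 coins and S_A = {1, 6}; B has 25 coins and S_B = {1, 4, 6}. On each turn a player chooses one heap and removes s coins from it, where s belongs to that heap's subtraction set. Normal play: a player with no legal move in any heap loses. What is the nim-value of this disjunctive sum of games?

0

Heap A, S = {1, 6}:
G(0) = 0
G(1) = mex{0} = 1
G(2) = mex{1} = 0
G(3) = mex{0} = 1
G(4) = mex{1} = 0
G(5) = mex{0} = 1
G(6) = mex{1,0} = 2
G(7) = mex{2,1} = 0
G(8) = mex{0,0} = 1
G(9) = mex{1,1} = 0
G(10) = mex{0,0} = 1
G(11) = mex{1,1} = 0
G(12) = mex{0,2} = 1
G(13) = mex{1,0} = 2
G(14) = mex{2,1} = 0
G(15) = mex{0,0} = 1
G(16) = mex{1,1} = 0
G(17) = mex{0,0} = 1
G(18) = mex{1,1} = 0
G(19) = mex{0,2} = 1
G(20) = mex{1,0} = 2
G(21) = mex{2,1} = 0
G(22) = mex{0,0} = 1
G(23) = mex{1,1} = 0
G(24) = mex{0,0} = 1
G(25) = mex{1,1} = 0
G_A(25) = 0.
Heap B, S = {1, 4, 6}:
G(0) = 0
G(1) = mex{0} = 1
G(2) = mex{1} = 0
G(3) = mex{0} = 1
G(4) = mex{1,0} = 2
G(5) = mex{2,1} = 0
G(6) = mex{0,0,0} = 1
G(7) = mex{1,1,1} = 0
G(8) = mex{0,2,0} = 1
G(9) = mex{1,0,1} = 2
G(10) = mex{2,1,2} = 0
G(11) = mex{0,0,0} = 1
G(12) = mex{1,1,1} = 0
G(13) = mex{0,2,0} = 1
G(14) = mex{1,0,1} = 2
G(15) = mex{2,1,2} = 0
G(16) = mex{0,0,0} = 1
G(17) = mex{1,1,1} = 0
G(18) = mex{0,2,0} = 1
G(19) = mex{1,0,1} = 2
G(20) = mex{2,1,2} = 0
G(21) = mex{0,0,0} = 1
G(22) = mex{1,1,1} = 0
G(23) = mex{0,2,0} = 1
G(24) = mex{1,0,1} = 2
G(25) = mex{2,1,2} = 0
G_B(25) = 0.
Combined Grundy value = 0 ⊕ 0 = 0.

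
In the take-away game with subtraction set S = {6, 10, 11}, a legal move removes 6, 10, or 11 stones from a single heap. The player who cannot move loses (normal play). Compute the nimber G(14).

G(0) = 0
G(1) = mex{} = 0
G(2) = mex{} = 0
G(3) = mex{} = 0
G(4) = mex{} = 0
G(5) = mex{} = 0
G(6) = mex{0} = 1
G(7) = mex{0} = 1
G(8) = mex{0} = 1
G(9) = mex{0} = 1
G(10) = mex{0,0} = 1
G(11) = mex{0,0,0} = 1
G(12) = mex{1,0,0} = 2
G(13) = mex{1,0,0} = 2
G(14) = mex{1,0,0} = 2

2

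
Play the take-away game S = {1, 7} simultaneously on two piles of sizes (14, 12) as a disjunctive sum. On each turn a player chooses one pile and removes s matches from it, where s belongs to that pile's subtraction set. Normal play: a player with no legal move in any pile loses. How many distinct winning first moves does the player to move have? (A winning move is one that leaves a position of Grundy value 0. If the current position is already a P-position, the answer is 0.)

All piles use S = {1, 7}:
n :  0  1  2  3  4  5  6  7  8  9 10 11 12 13 14
G :  0  1  0  1  0  1  0  1  0  1  0  1  0  1  0
Pile A: G(14) = 0.
Pile B: G(12) = 0.
Combined Grundy value = 0 ⊕ 0 = 0.
A winning move leaves total XOR = 0, i.e. changes one component's Grundy value g to g ⊕ X where X is the current total.
Pile A: target g' = 0⊕0 = 0, but every legal move changes the Grundy value (mex property), so 0 moves.
Pile B: target g' = 0⊕0 = 0, but every legal move changes the Grundy value (mex property), so 0 moves.

0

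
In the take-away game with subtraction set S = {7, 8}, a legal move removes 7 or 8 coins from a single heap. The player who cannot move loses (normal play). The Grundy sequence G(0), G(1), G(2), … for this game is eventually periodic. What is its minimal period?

G(0) = 0
G(1) = mex{} = 0
G(2) = mex{} = 0
G(3) = mex{} = 0
G(4) = mex{} = 0
G(5) = mex{} = 0
G(6) = mex{} = 0
G(7) = mex{0} = 1
G(8) = mex{0,0} = 1
G(9) = mex{0,0} = 1
G(10) = mex{0,0} = 1
G(11) = mex{0,0} = 1
G(12) = mex{0,0} = 1
G(13) = mex{0,0} = 1
G(14) = mex{1,0} = 2
G(15) = mex{1,1} = 0
G(16) = mex{1,1} = 0
G(17) = mex{1,1} = 0
G(18) = mex{1,1} = 0
G(19) = mex{1,1} = 0
G(20) = mex{1,1} = 0
G(21) = mex{2,1} = 0
G(22) = mex{0,2} = 1
G(23) = mex{0,0} = 1
G(24) = mex{0,0} = 1
G(25) = mex{0,0} = 1
G(26) = mex{0,0} = 1
G(27) = mex{0,0} = 1
G(28) = mex{0,0} = 1
G(29) = mex{1,0} = 2
G(30) = mex{1,1} = 0
G(31) = mex{1,1} = 0
G(n+15) = G(n) holds for n = 0,…,7 (a full window of length max(S) = 8), so the sequence is purely periodic with period 15.

15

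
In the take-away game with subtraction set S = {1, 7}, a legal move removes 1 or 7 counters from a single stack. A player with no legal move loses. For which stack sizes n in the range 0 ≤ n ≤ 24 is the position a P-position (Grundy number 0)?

0, 2, 4, 6, 8, 10, 12, 14, 16, 18, 20, 22, 24

n :  0  1  2  3  4  5  6  7  8  9 10 11 12 13 14 15 16 17 18 19 20 21 22 23 24
G :  0  1  0  1  0  1  0  1  0  1  0  1  0  1  0  1  0  1  0  1  0  1  0  1  0
P-positions are exactly the n with G(n) = 0.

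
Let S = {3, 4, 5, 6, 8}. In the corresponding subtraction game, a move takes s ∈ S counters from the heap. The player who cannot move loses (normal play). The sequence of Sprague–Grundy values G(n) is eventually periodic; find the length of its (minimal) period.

11

G(0) = 0
G(1) = mex{} = 0
G(2) = mex{} = 0
G(3) = mex{0} = 1
G(4) = mex{0,0} = 1
G(5) = mex{0,0,0} = 1
G(6) = mex{1,0,0,0} = 2
G(7) = mex{1,1,0,0} = 2
G(8) = mex{1,1,1,0,0} = 2
G(9) = mex{2,1,1,1,0} = 3
G(10) = mex{2,2,1,1,0} = 3
G(11) = mex{2,2,2,1,1} = 0
G(12) = mex{3,2,2,2,1} = 0
G(13) = mex{3,3,2,2,1} = 0
G(14) = mex{0,3,3,2,2} = 1
G(15) = mex{0,0,3,3,2} = 1
G(16) = mex{0,0,0,3,2} = 1
G(17) = mex{1,0,0,0,3} = 2
G(18) = mex{1,1,0,0,3} = 2
G(19) = mex{1,1,1,0,0} = 2
G(20) = mex{2,1,1,1,0} = 3
G(21) = mex{2,2,1,1,0} = 3
G(22) = mex{2,2,2,1,1} = 0
G(23) = mex{3,2,2,2,1} = 0
G(n+11) = G(n) holds for n = 0,…,7 (a full window of length max(S) = 8), so the sequence is purely periodic with period 11.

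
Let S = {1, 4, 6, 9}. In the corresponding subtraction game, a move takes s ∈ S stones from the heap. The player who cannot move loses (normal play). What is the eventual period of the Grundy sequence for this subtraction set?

5

G(0) = 0
G(1) = mex{0} = 1
G(2) = mex{1} = 0
G(3) = mex{0} = 1
G(4) = mex{1,0} = 2
G(5) = mex{2,1} = 0
G(6) = mex{0,0,0} = 1
G(7) = mex{1,1,1} = 0
G(8) = mex{0,2,0} = 1
G(9) = mex{1,0,1,0} = 2
G(10) = mex{2,1,2,1} = 0
G(11) = mex{0,0,0,0} = 1
G(12) = mex{1,1,1,1} = 0
G(13) = mex{0,2,0,2} = 1
G(14) = mex{1,0,1,0} = 2
G(15) = mex{2,1,2,1} = 0
G(n+5) = G(n) holds for n = 0,…,8 (a full window of length max(S) = 9), so the sequence is purely periodic with period 5.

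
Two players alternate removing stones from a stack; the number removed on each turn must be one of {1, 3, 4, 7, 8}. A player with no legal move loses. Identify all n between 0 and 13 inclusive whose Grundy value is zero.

0, 2, 11, 13

n :  0  1  2  3  4  5  6  7  8  9 10 11 12 13
G :  0  1  0  1  2  3  2  3  4  5  4  0  1  0
P-positions are exactly the n with G(n) = 0.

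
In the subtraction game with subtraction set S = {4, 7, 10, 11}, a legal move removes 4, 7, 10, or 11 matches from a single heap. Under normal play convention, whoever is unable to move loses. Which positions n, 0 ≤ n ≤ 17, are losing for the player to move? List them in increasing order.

0, 1, 2, 3, 15, 16, 17

n :  0  1  2  3  4  5  6  7  8  9 10 11 12 13 14 15 16 17
G :  0  0  0  0  1  1  1  1  2  2  2  2  3  3  3  0  0  0
P-positions are exactly the n with G(n) = 0.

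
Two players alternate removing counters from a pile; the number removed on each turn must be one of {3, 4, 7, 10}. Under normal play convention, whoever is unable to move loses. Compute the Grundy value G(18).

n :  0  1  2  3  4  5  6  7  8  9 10 11 12 13 14 15 16 17 18
G :  0  0  0  1  1  1  2  2  2  3  3  3  4  0  0  0  1  1  1

1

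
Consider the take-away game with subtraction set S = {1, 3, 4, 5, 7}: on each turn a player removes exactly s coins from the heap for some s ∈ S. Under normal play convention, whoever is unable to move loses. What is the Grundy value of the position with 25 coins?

1

G(0) = 0
G(1) = mex{0} = 1
G(2) = mex{1} = 0
G(3) = mex{0,0} = 1
G(4) = mex{1,1,0} = 2
G(5) = mex{2,0,1,0} = 3
G(6) = mex{3,1,0,1} = 2
G(7) = mex{2,2,1,0,0} = 3
G(8) = mex{3,3,2,1,1} = 0
G(9) = mex{0,2,3,2,0} = 1
G(10) = mex{1,3,2,3,1} = 0
G(11) = mex{0,0,3,2,2} = 1
G(12) = mex{1,1,0,3,3} = 2
G(13) = mex{2,0,1,0,2} = 3
G(14) = mex{3,1,0,1,3} = 2
G(15) = mex{2,2,1,0,0} = 3
G(16) = mex{3,3,2,1,1} = 0
G(17) = mex{0,2,3,2,0} = 1
G(18) = mex{1,3,2,3,1} = 0
G(19) = mex{0,0,3,2,2} = 1
G(20) = mex{1,1,0,3,3} = 2
G(21) = mex{2,0,1,0,2} = 3
G(22) = mex{3,1,0,1,3} = 2
G(23) = mex{2,2,1,0,0} = 3
G(24) = mex{3,3,2,1,1} = 0
G(25) = mex{0,2,3,2,0} = 1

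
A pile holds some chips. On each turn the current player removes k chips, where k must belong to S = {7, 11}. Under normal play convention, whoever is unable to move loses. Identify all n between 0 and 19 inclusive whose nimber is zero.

G(0) = 0
G(1) = mex{} = 0
G(2) = mex{} = 0
G(3) = mex{} = 0
G(4) = mex{} = 0
G(5) = mex{} = 0
G(6) = mex{} = 0
G(7) = mex{0} = 1
G(8) = mex{0} = 1
G(9) = mex{0} = 1
G(10) = mex{0} = 1
G(11) = mex{0,0} = 1
G(12) = mex{0,0} = 1
G(13) = mex{0,0} = 1
G(14) = mex{1,0} = 2
G(15) = mex{1,0} = 2
G(16) = mex{1,0} = 2
G(17) = mex{1,0} = 2
G(18) = mex{1,1} = 0
G(19) = mex{1,1} = 0
P-positions are exactly the n with G(n) = 0.

0, 1, 2, 3, 4, 5, 6, 18, 19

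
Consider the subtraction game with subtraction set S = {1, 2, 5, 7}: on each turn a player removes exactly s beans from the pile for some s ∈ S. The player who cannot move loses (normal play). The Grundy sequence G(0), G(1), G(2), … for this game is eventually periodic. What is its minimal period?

n :  0  1  2  3  4  5  6  7  8  9 10 11 12 13 14
G :  0  1  2  0  1  2  0  1  2  0  1  2  0  1  2
G(n+3) = G(n) holds for n = 0,…,6 (a full window of length max(S) = 7), so the sequence is purely periodic with period 3.

3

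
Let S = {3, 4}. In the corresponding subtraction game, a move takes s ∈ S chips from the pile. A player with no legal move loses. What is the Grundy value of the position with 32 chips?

1

n :  0  1  2  3  4  5  6  7  8  9 10 11 12 13 14 15 16 17 18 19 20 21 22 23 24 25 26 27 28 29 30 31 32
G :  0  0  0  1  1  1  2  0  0  0  1  1  1  2  0  0  0  1  1  1  2  0  0  0  1  1  1  2  0  0  0  1  1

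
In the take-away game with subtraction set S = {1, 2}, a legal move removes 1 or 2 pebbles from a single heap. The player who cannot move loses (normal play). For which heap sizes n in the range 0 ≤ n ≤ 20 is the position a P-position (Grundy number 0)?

n :  0  1  2  3  4  5  6  7  8  9 10 11 12 13 14 15 16 17 18 19 20
G :  0  1  2  0  1  2  0  1  2  0  1  2  0  1  2  0  1  2  0  1  2
P-positions are exactly the n with G(n) = 0.

0, 3, 6, 9, 12, 15, 18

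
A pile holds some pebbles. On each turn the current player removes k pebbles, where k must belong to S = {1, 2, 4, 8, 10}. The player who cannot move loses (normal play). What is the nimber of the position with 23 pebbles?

G(0) = 0
G(1) = mex{0} = 1
G(2) = mex{1,0} = 2
G(3) = mex{2,1} = 0
G(4) = mex{0,2,0} = 1
G(5) = mex{1,0,1} = 2
G(6) = mex{2,1,2} = 0
G(7) = mex{0,2,0} = 1
G(8) = mex{1,0,1,0} = 2
G(9) = mex{2,1,2,1} = 0
G(10) = mex{0,2,0,2,0} = 1
G(11) = mex{1,0,1,0,1} = 2
G(12) = mex{2,1,2,1,2} = 0
G(13) = mex{0,2,0,2,0} = 1
G(14) = mex{1,0,1,0,1} = 2
G(15) = mex{2,1,2,1,2} = 0
G(16) = mex{0,2,0,2,0} = 1
G(17) = mex{1,0,1,0,1} = 2
G(18) = mex{2,1,2,1,2} = 0
G(19) = mex{0,2,0,2,0} = 1
G(20) = mex{1,0,1,0,1} = 2
G(21) = mex{2,1,2,1,2} = 0
G(22) = mex{0,2,0,2,0} = 1
G(23) = mex{1,0,1,0,1} = 2

2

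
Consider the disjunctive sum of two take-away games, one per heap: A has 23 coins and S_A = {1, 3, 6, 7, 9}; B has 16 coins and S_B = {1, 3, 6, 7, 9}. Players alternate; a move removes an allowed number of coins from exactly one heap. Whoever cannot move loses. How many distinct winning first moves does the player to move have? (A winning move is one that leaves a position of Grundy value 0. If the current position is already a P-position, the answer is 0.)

4

Heap A, S = {1, 3, 6, 7, 9}:
G(0) = 0
G(1) = mex{0} = 1
G(2) = mex{1} = 0
G(3) = mex{0,0} = 1
G(4) = mex{1,1} = 0
G(5) = mex{0,0} = 1
G(6) = mex{1,1,0} = 2
G(7) = mex{2,0,1,0} = 3
G(8) = mex{3,1,0,1} = 2
G(9) = mex{2,2,1,0,0} = 3
G(10) = mex{3,3,0,1,1} = 2
G(11) = mex{2,2,1,0,0} = 3
G(12) = mex{3,3,2,1,1} = 0
G(13) = mex{0,2,3,2,0} = 1
G(14) = mex{1,3,2,3,1} = 0
G(15) = mex{0,0,3,2,2} = 1
G(16) = mex{1,1,2,3,3} = 0
G(17) = mex{0,0,3,2,2} = 1
G(18) = mex{1,1,0,3,3} = 2
G(19) = mex{2,0,1,0,2} = 3
G(20) = mex{3,1,0,1,3} = 2
G(21) = mex{2,2,1,0,0} = 3
G(22) = mex{3,3,0,1,1} = 2
G(23) = mex{2,2,1,0,0} = 3
G_A(23) = 3.
Heap B, S = {1, 3, 6, 7, 9}:
G(0) = 0
G(1) = mex{0} = 1
G(2) = mex{1} = 0
G(3) = mex{0,0} = 1
G(4) = mex{1,1} = 0
G(5) = mex{0,0} = 1
G(6) = mex{1,1,0} = 2
G(7) = mex{2,0,1,0} = 3
G(8) = mex{3,1,0,1} = 2
G(9) = mex{2,2,1,0,0} = 3
G(10) = mex{3,3,0,1,1} = 2
G(11) = mex{2,2,1,0,0} = 3
G(12) = mex{3,3,2,1,1} = 0
G(13) = mex{0,2,3,2,0} = 1
G(14) = mex{1,3,2,3,1} = 0
G(15) = mex{0,0,3,2,2} = 1
G(16) = mex{1,1,2,3,3} = 0
G_B(16) = 0.
Combined Grundy value = 3 ⊕ 0 = 3.
A winning move leaves total XOR = 0, i.e. changes one component's Grundy value g to g ⊕ X where X is the current total.
Heap A: need g' = 3⊕3 = 0. Options: 23−1→G=2, 23−3→G=2, 23−6→G=1, 23−7→G=0, 23−9→G=0. Hits: 2.
Heap B: need g' = 0⊕3 = 3. Options: 16−1→G=1, 16−3→G=1, 16−6→G=2, 16−7→G=3, 16−9→G=3. Hits: 2.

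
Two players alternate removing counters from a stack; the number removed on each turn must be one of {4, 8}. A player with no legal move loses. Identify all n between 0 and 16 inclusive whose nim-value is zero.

0, 1, 2, 3, 12, 13, 14, 15

G(0) = 0
G(1) = mex{} = 0
G(2) = mex{} = 0
G(3) = mex{} = 0
G(4) = mex{0} = 1
G(5) = mex{0} = 1
G(6) = mex{0} = 1
G(7) = mex{0} = 1
G(8) = mex{1,0} = 2
G(9) = mex{1,0} = 2
G(10) = mex{1,0} = 2
G(11) = mex{1,0} = 2
G(12) = mex{2,1} = 0
G(13) = mex{2,1} = 0
G(14) = mex{2,1} = 0
G(15) = mex{2,1} = 0
G(16) = mex{0,2} = 1
P-positions are exactly the n with G(n) = 0.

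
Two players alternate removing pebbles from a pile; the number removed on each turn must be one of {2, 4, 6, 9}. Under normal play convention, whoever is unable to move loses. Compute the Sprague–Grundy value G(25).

G(0) = 0
G(1) = mex{} = 0
G(2) = mex{0} = 1
G(3) = mex{0} = 1
G(4) = mex{1,0} = 2
G(5) = mex{1,0} = 2
G(6) = mex{2,1,0} = 3
G(7) = mex{2,1,0} = 3
G(8) = mex{3,2,1} = 0
G(9) = mex{3,2,1,0} = 4
G(10) = mex{0,3,2,0} = 1
G(11) = mex{4,3,2,1} = 0
G(12) = mex{1,0,3,1} = 2
G(13) = mex{0,4,3,2} = 1
G(14) = mex{2,1,0,2} = 3
G(15) = mex{1,0,4,3} = 2
G(16) = mex{3,2,1,3} = 0
G(17) = mex{2,1,0,0} = 3
G(18) = mex{0,3,2,4} = 1
G(19) = mex{3,2,1,1} = 0
G(20) = mex{1,0,3,0} = 2
G(21) = mex{0,3,2,2} = 1
G(22) = mex{2,1,0,1} = 3
G(23) = mex{1,0,3,3} = 2
G(24) = mex{3,2,1,2} = 0
G(25) = mex{2,1,0,0} = 3

3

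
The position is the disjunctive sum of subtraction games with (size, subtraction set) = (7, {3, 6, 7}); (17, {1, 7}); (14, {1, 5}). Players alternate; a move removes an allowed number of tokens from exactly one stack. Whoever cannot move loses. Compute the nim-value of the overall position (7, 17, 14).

3

Stack A, S = {3, 6, 7}:
G(0) = 0
G(1) = mex{} = 0
G(2) = mex{} = 0
G(3) = mex{0} = 1
G(4) = mex{0} = 1
G(5) = mex{0} = 1
G(6) = mex{1,0} = 2
G(7) = mex{1,0,0} = 2
G_A(7) = 2.
Stack B, S = {1, 7}:
G(0) = 0
G(1) = mex{0} = 1
G(2) = mex{1} = 0
G(3) = mex{0} = 1
G(4) = mex{1} = 0
G(5) = mex{0} = 1
G(6) = mex{1} = 0
G(7) = mex{0,0} = 1
G(8) = mex{1,1} = 0
G(9) = mex{0,0} = 1
G(10) = mex{1,1} = 0
G(11) = mex{0,0} = 1
G(12) = mex{1,1} = 0
G(13) = mex{0,0} = 1
G(14) = mex{1,1} = 0
G(15) = mex{0,0} = 1
G(16) = mex{1,1} = 0
G(17) = mex{0,0} = 1
G_B(17) = 1.
Stack C, S = {1, 5}:
G(0) = 0
G(1) = mex{0} = 1
G(2) = mex{1} = 0
G(3) = mex{0} = 1
G(4) = mex{1} = 0
G(5) = mex{0,0} = 1
G(6) = mex{1,1} = 0
G(7) = mex{0,0} = 1
G(8) = mex{1,1} = 0
G(9) = mex{0,0} = 1
G(10) = mex{1,1} = 0
G(11) = mex{0,0} = 1
G(12) = mex{1,1} = 0
G(13) = mex{0,0} = 1
G(14) = mex{1,1} = 0
G_C(14) = 0.
Combined Grundy value = 2 ⊕ 1 ⊕ 0 = 3.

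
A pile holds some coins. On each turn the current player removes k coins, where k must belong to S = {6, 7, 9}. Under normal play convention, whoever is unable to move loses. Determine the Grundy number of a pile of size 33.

G(0) = 0
G(1) = mex{} = 0
G(2) = mex{} = 0
G(3) = mex{} = 0
G(4) = mex{} = 0
G(5) = mex{} = 0
G(6) = mex{0} = 1
G(7) = mex{0,0} = 1
G(8) = mex{0,0} = 1
G(9) = mex{0,0,0} = 1
G(10) = mex{0,0,0} = 1
G(11) = mex{0,0,0} = 1
G(12) = mex{1,0,0} = 2
G(13) = mex{1,1,0} = 2
G(14) = mex{1,1,0} = 2
G(15) = mex{1,1,1} = 0
G(16) = mex{1,1,1} = 0
G(17) = mex{1,1,1} = 0
G(18) = mex{2,1,1} = 0
G(19) = mex{2,2,1} = 0
G(20) = mex{2,2,1} = 0
G(21) = mex{0,2,2} = 1
G(22) = mex{0,0,2} = 1
G(23) = mex{0,0,2} = 1
G(24) = mex{0,0,0} = 1
G(25) = mex{0,0,0} = 1
G(26) = mex{0,0,0} = 1
G(27) = mex{1,0,0} = 2
G(28) = mex{1,1,0} = 2
G(29) = mex{1,1,0} = 2
G(30) = mex{1,1,1} = 0
G(31) = mex{1,1,1} = 0
G(32) = mex{1,1,1} = 0
G(33) = mex{2,1,1} = 0

0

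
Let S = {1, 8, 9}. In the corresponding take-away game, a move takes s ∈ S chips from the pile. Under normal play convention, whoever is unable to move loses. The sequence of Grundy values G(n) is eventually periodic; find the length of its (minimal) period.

16

G(0) = 0
G(1) = mex{0} = 1
G(2) = mex{1} = 0
G(3) = mex{0} = 1
G(4) = mex{1} = 0
G(5) = mex{0} = 1
G(6) = mex{1} = 0
G(7) = mex{0} = 1
G(8) = mex{1,0} = 2
G(9) = mex{2,1,0} = 3
G(10) = mex{3,0,1} = 2
G(11) = mex{2,1,0} = 3
G(12) = mex{3,0,1} = 2
G(13) = mex{2,1,0} = 3
G(14) = mex{3,0,1} = 2
G(15) = mex{2,1,0} = 3
G(16) = mex{3,2,1} = 0
G(17) = mex{0,3,2} = 1
G(18) = mex{1,2,3} = 0
G(19) = mex{0,3,2} = 1
G(20) = mex{1,2,3} = 0
G(21) = mex{0,3,2} = 1
G(22) = mex{1,2,3} = 0
G(23) = mex{0,3,2} = 1
G(24) = mex{1,0,3} = 2
G(25) = mex{2,1,0} = 3
G(26) = mex{3,0,1} = 2
G(27) = mex{2,1,0} = 3
G(28) = mex{3,0,1} = 2
G(29) = mex{2,1,0} = 3
G(30) = mex{3,0,1} = 2
G(31) = mex{2,1,0} = 3
G(32) = mex{3,2,1} = 0
G(33) = mex{0,3,2} = 1
G(n+16) = G(n) holds for n = 0,…,8 (a full window of length max(S) = 9), so the sequence is purely periodic with period 16.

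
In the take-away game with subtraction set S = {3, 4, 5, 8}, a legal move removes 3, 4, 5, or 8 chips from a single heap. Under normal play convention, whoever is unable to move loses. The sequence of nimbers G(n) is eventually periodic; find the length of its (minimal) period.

11

n :  0  1  2  3  4  5  6  7  8  9 10 11 12 13 14 15 16 17 18 19 20 21 22 23
G :  0  0  0  1  1  1  2  2  2  3  3  0  0  0  1  1  1  2  2  2  3  3  0  0
G(n+11) = G(n) holds for n = 0,…,7 (a full window of length max(S) = 8), so the sequence is purely periodic with period 11.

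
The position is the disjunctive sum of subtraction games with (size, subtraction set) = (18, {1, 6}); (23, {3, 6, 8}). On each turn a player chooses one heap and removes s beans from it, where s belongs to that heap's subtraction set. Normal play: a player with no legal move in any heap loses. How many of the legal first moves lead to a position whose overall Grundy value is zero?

Heap A, S = {1, 6}:
G(0) = 0
G(1) = mex{0} = 1
G(2) = mex{1} = 0
G(3) = mex{0} = 1
G(4) = mex{1} = 0
G(5) = mex{0} = 1
G(6) = mex{1,0} = 2
G(7) = mex{2,1} = 0
G(8) = mex{0,0} = 1
G(9) = mex{1,1} = 0
G(10) = mex{0,0} = 1
G(11) = mex{1,1} = 0
G(12) = mex{0,2} = 1
G(13) = mex{1,0} = 2
G(14) = mex{2,1} = 0
G(15) = mex{0,0} = 1
G(16) = mex{1,1} = 0
G(17) = mex{0,0} = 1
G(18) = mex{1,1} = 0
G_A(18) = 0.
Heap B, S = {3, 6, 8}:
n :  0  1  2  3  4  5  6  7  8  9 10 11 12 13 14 15 16 17 18 19 20 21 22 23
G :  0  0  0  1  1  1  2  2  2  3  3  0  0  0  1  1  1  2  2  2  3  3  0  0
G_B(23) = 0.
Combined Grundy value = 0 ⊕ 0 = 0.
A winning move leaves total XOR = 0, i.e. changes one component's Grundy value g to g ⊕ X where X is the current total.
Heap A: target g' = 0⊕0 = 0, but every legal move changes the Grundy value (mex property), so 0 moves.
Heap B: target g' = 0⊕0 = 0, but every legal move changes the Grundy value (mex property), so 0 moves.

0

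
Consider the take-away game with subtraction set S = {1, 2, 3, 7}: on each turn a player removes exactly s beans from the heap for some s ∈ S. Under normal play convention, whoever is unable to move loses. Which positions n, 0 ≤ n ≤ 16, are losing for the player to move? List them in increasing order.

n :  0  1  2  3  4  5  6  7  8  9 10 11 12 13 14 15 16
G :  0  1  2  3  0  1  2  3  0  1  2  3  0  1  2  3  0
P-positions are exactly the n with G(n) = 0.

0, 4, 8, 12, 16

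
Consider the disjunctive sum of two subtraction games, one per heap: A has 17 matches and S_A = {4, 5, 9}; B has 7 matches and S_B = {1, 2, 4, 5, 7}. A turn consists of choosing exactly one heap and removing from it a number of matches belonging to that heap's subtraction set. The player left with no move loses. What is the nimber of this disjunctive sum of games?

0

Heap A, S = {4, 5, 9}:
n :  0  1  2  3  4  5  6  7  8  9 10 11 12 13 14 15 16 17
G :  0  0  0  0  1  1  1  1  2  2  2  2  3  0  0  0  0  1
G_A(17) = 1.
Heap B, S = {1, 2, 4, 5, 7}:
G(0) = 0
G(1) = mex{0} = 1
G(2) = mex{1,0} = 2
G(3) = mex{2,1} = 0
G(4) = mex{0,2,0} = 1
G(5) = mex{1,0,1,0} = 2
G(6) = mex{2,1,2,1} = 0
G(7) = mex{0,2,0,2,0} = 1
G_B(7) = 1.
Combined Grundy value = 1 ⊕ 1 = 0.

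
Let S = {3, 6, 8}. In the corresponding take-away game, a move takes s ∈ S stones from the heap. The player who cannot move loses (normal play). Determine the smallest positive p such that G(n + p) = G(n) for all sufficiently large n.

n :  0  1  2  3  4  5  6  7  8  9 10 11 12 13 14 15 16 17 18 19 20 21 22 23
G :  0  0  0  1  1  1  2  2  2  3  3  0  0  0  1  1  1  2  2  2  3  3  0  0
G(n+11) = G(n) holds for n = 0,…,7 (a full window of length max(S) = 8), so the sequence is purely periodic with period 11.

11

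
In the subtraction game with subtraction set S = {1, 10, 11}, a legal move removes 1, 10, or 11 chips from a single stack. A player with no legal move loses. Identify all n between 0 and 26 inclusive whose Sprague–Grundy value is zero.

n :  0  1  2  3  4  5  6  7  8  9 10 11 12 13 14 15 16 17 18 19 20 21 22 23 24 25 26
G :  0  1  0  1  0  1  0  1  0  1  2  3  2  3  2  3  2  3  2  3  0  1  0  1  0  1  0
P-positions are exactly the n with G(n) = 0.

0, 2, 4, 6, 8, 20, 22, 24, 26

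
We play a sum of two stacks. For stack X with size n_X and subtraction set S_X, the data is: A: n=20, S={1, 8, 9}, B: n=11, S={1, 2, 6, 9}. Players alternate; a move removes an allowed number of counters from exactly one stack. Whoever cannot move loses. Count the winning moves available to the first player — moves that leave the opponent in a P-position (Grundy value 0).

2

Stack A, S = {1, 8, 9}:
n :  0  1  2  3  4  5  6  7  8  9 10 11 12 13 14 15 16 17 18 19 20
G :  0  1  0  1  0  1  0  1  2  3  2  3  2  3  2  3  0  1  0  1  0
G_A(20) = 0.
Stack B, S = {1, 2, 6, 9}:
G(0) = 0
G(1) = mex{0} = 1
G(2) = mex{1,0} = 2
G(3) = mex{2,1} = 0
G(4) = mex{0,2} = 1
G(5) = mex{1,0} = 2
G(6) = mex{2,1,0} = 3
G(7) = mex{3,2,1} = 0
G(8) = mex{0,3,2} = 1
G(9) = mex{1,0,0,0} = 2
G(10) = mex{2,1,1,1} = 0
G(11) = mex{0,2,2,2} = 1
G_B(11) = 1.
Combined Grundy value = 0 ⊕ 1 = 1.
A winning move leaves total XOR = 0, i.e. changes one component's Grundy value g to g ⊕ X where X is the current total.
Stack A: need g' = 0⊕1 = 1. Options: 20−1→G=1, 20−8→G=2, 20−9→G=3. Hits: 1.
Stack B: need g' = 1⊕1 = 0. Options: 11−1→G=0, 11−2→G=2, 11−6→G=2, 11−9→G=2. Hits: 1.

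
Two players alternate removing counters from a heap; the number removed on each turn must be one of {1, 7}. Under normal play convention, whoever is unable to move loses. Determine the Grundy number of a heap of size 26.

0

n :  0  1  2  3  4  5  6  7  8  9 10 11 12 13 14 15 16 17 18 19 20 21 22 23 24 25 26
G :  0  1  0  1  0  1  0  1  0  1  0  1  0  1  0  1  0  1  0  1  0  1  0  1  0  1  0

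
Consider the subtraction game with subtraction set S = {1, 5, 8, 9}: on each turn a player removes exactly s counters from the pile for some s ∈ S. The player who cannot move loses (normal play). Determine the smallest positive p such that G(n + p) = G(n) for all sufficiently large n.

n :  0  1  2  3  4  5  6  7  8  9 10 11 12 13 14 15 16 17 18 19 20 21 22 23 24 25 26 27 28 29 30 31 32 33
G :  0  1  0  1  0  1  0  1  2  3  2  3  2  3  2  3  0  1  0  1  0  1  0  1  2  3  2  3  2  3  2  3  0  1
G(n+16) = G(n) holds for n = 0,…,8 (a full window of length max(S) = 9), so the sequence is purely periodic with period 16.

16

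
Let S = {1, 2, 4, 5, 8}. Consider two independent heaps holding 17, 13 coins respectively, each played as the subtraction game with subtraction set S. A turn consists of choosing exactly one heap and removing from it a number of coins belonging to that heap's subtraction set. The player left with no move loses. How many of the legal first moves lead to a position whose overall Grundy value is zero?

5

All heaps use S = {1, 2, 4, 5, 8}:
n :  0  1  2  3  4  5  6  7  8  9 10 11 12 13 14 15 16 17
G :  0  1  2  0  1  2  0  1  2  0  1  2  0  1  2  0  1  2
Heap A: G(17) = 2.
Heap B: G(13) = 1.
Combined Grundy value = 2 ⊕ 1 = 3.
A winning move leaves total XOR = 0, i.e. changes one component's Grundy value g to g ⊕ X where X is the current total.
Heap A: need g' = 2⊕3 = 1. Options: 17−1→G=1, 17−2→G=0, 17−4→G=1, 17−5→G=0, 17−8→G=0. Hits: 2.
Heap B: need g' = 1⊕3 = 2. Options: 13−1→G=0, 13−2→G=2, 13−4→G=0, 13−5→G=2, 13−8→G=2. Hits: 3.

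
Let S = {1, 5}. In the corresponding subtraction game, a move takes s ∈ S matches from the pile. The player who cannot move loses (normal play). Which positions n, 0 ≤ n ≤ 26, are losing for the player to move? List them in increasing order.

0, 2, 4, 6, 8, 10, 12, 14, 16, 18, 20, 22, 24, 26

n :  0  1  2  3  4  5  6  7  8  9 10 11 12 13 14 15 16 17 18 19 20 21 22 23 24 25 26
G :  0  1  0  1  0  1  0  1  0  1  0  1  0  1  0  1  0  1  0  1  0  1  0  1  0  1  0
P-positions are exactly the n with G(n) = 0.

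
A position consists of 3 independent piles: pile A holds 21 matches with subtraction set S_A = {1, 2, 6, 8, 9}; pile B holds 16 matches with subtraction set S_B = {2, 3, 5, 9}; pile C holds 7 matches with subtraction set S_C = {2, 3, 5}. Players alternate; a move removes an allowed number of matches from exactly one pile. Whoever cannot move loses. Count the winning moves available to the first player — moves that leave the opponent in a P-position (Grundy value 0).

Pile A, S = {1, 2, 6, 8, 9}:
G(0) = 0
G(1) = mex{0} = 1
G(2) = mex{1,0} = 2
G(3) = mex{2,1} = 0
G(4) = mex{0,2} = 1
G(5) = mex{1,0} = 2
G(6) = mex{2,1,0} = 3
G(7) = mex{3,2,1} = 0
G(8) = mex{0,3,2,0} = 1
G(9) = mex{1,0,0,1,0} = 2
G(10) = mex{2,1,1,2,1} = 0
G(11) = mex{0,2,2,0,2} = 1
G(12) = mex{1,0,3,1,0} = 2
G(13) = mex{2,1,0,2,1} = 3
G(14) = mex{3,2,1,3,2} = 0
G(15) = mex{0,3,2,0,3} = 1
G(16) = mex{1,0,0,1,0} = 2
G(17) = mex{2,1,1,2,1} = 0
G(18) = mex{0,2,2,0,2} = 1
G(19) = mex{1,0,3,1,0} = 2
G(20) = mex{2,1,0,2,1} = 3
G(21) = mex{3,2,1,3,2} = 0
G_A(21) = 0.
Pile B, S = {2, 3, 5, 9}:
n :  0  1  2  3  4  5  6  7  8  9 10 11 12 13 14 15 16
G :  0  0  1  1  2  2  3  0  0  1  1  2  2  3  0  0  1
G_B(16) = 1.
Pile C, S = {2, 3, 5}:
G(0) = 0
G(1) = mex{} = 0
G(2) = mex{0} = 1
G(3) = mex{0,0} = 1
G(4) = mex{1,0} = 2
G(5) = mex{1,1,0} = 2
G(6) = mex{2,1,0} = 3
G(7) = mex{2,2,1} = 0
G_C(7) = 0.
Combined Grundy value = 0 ⊕ 1 ⊕ 0 = 1.
A winning move leaves total XOR = 0, i.e. changes one component's Grundy value g to g ⊕ X where X is the current total.
Pile A: need g' = 0⊕1 = 1. Options: 21−1→G=3, 21−2→G=2, 21−6→G=1, 21−8→G=3, 21−9→G=2. Hits: 1.
Pile B: need g' = 1⊕1 = 0. Options: 16−2→G=0, 16−3→G=3, 16−5→G=2, 16−9→G=0. Hits: 2.
Pile C: need g' = 0⊕1 = 1. Options: 7−2→G=2, 7−3→G=2, 7−5→G=1. Hits: 1.

4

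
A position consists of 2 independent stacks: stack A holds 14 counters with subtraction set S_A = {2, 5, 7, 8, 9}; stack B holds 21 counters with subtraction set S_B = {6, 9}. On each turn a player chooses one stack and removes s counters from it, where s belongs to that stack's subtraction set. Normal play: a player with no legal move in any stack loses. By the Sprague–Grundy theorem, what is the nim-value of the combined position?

1

Stack A, S = {2, 5, 7, 8, 9}:
n :  0  1  2  3  4  5  6  7  8  9 10 11 12 13 14
G :  0  0  1  1  0  2  1  3  2  2  3  3  4  4  0
G_A(14) = 0.
Stack B, S = {6, 9}:
n :  0  1  2  3  4  5  6  7  8  9 10 11 12 13 14 15 16 17 18 19 20 21
G :  0  0  0  0  0  0  1  1  1  1  1  1  2  2  2  0  0  0  0  0  0  1
G_B(21) = 1.
Combined Grundy value = 0 ⊕ 1 = 1.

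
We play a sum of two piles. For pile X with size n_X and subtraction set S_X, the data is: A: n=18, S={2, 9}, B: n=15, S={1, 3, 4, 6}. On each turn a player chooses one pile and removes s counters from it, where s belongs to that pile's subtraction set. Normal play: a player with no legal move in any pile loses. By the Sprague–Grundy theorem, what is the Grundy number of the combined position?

0

Pile A, S = {2, 9}:
n :  0  1  2  3  4  5  6  7  8  9 10 11 12 13 14 15 16 17 18
G :  0  0  1  1  0  0  1  1  0  2  1  0  0  1  1  0  0  1  1
G_A(18) = 1.
Pile B, S = {1, 3, 4, 6}:
n :  0  1  2  3  4  5  6  7  8  9 10 11 12 13 14 15
G :  0  1  0  1  2  3  2  0  1  0  1  2  3  2  0  1
G_B(15) = 1.
Combined Grundy value = 1 ⊕ 1 = 0.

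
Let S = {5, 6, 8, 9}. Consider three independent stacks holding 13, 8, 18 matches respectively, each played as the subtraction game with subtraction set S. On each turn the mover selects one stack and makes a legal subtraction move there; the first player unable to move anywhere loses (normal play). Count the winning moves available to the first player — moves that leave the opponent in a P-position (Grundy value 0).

All stacks use S = {5, 6, 8, 9}:
n :  0  1  2  3  4  5  6  7  8  9 10 11 12 13 14 15 16 17 18
G :  0  0  0  0  0  1  1  1  1  1  2  2  2  2  0  0  0  0  0
Stack A: G(13) = 2.
Stack B: G(8) = 1.
Stack C: G(18) = 0.
Combined Grundy value = 2 ⊕ 1 ⊕ 0 = 3.
A winning move leaves total XOR = 0, i.e. changes one component's Grundy value g to g ⊕ X where X is the current total.
Stack A: need g' = 2⊕3 = 1. Options: 13−5→G=1, 13−6→G=1, 13−8→G=1, 13−9→G=0. Hits: 3.
Stack B: need g' = 1⊕3 = 2. Options: 8−5→G=0, 8−6→G=0, 8−8→G=0. Hits: 0.
Stack C: need g' = 0⊕3 = 3. Options: 18−5→G=2, 18−6→G=2, 18−8→G=2, 18−9→G=1. Hits: 0.

3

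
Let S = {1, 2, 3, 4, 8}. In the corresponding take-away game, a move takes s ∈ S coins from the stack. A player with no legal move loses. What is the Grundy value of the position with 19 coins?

n :  0  1  2  3  4  5  6  7  8  9 10 11 12 13 14 15 16 17 18 19
G :  0  1  2  3  4  0  1  2  3  4  0  1  2  3  4  0  1  2  3  4

4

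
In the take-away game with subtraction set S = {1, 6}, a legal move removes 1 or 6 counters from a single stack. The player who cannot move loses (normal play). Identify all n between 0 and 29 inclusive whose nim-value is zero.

0, 2, 4, 7, 9, 11, 14, 16, 18, 21, 23, 25, 28

n :  0  1  2  3  4  5  6  7  8  9 10 11 12 13 14 15 16 17 18 19 20 21 22 23 24 25 26 27 28 29
G :  0  1  0  1  0  1  2  0  1  0  1  0  1  2  0  1  0  1  0  1  2  0  1  0  1  0  1  2  0  1
P-positions are exactly the n with G(n) = 0.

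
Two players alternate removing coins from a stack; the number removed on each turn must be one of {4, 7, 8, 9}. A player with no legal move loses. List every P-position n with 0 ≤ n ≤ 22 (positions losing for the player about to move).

0, 1, 2, 3, 13, 14, 15, 16

n :  0  1  2  3  4  5  6  7  8  9 10 11 12 13 14 15 16 17 18 19 20 21 22
G :  0  0  0  0  1  1  1  1  2  2  2  2  3  0  0  0  0  1  1  1  1  2  2
P-positions are exactly the n with G(n) = 0.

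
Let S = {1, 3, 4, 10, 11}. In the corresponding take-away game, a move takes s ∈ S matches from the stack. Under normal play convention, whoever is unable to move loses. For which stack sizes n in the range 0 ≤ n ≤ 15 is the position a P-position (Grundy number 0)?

0, 2, 7, 9, 14

n :  0  1  2  3  4  5  6  7  8  9 10 11 12 13 14 15
G :  0  1  0  1  2  3  2  0  1  0  1  2  3  2  0  1
P-positions are exactly the n with G(n) = 0.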